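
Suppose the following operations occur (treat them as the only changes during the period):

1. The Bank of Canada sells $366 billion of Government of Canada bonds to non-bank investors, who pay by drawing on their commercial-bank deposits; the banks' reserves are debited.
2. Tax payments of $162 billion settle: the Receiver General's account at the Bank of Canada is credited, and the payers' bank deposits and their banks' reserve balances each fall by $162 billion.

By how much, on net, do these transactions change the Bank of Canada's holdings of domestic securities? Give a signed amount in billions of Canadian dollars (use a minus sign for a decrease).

-$366 billion

Bank of Canada balance sheet:
  Assets:      Securities −$366B
  Liabilities: Bank reserves −$528B, Government deposits +$162B
Commercial banking system:
  Assets:      Reserves at CB −$528B
  Liabilities: Checkable deposits −$528B
So the change in the Bank of Canada's holdings of domestic securities is -$366 billion.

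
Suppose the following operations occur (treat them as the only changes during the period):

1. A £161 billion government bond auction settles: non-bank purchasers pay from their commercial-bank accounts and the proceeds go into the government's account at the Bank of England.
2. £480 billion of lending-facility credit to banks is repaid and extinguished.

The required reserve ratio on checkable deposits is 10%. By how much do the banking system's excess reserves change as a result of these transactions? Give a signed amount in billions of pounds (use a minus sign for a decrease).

-£624.9 billion

Government account inflow £161 billion: reserves −£161B, deposits −£161B.
Discount-window repayment £480 billion: reserves −£480B, deposits 0.
Totals: Δreserves = −£641B, Δdeposits = −£161B.
Δrequired reserves = 10% × −£161B = −£16.1B.
Δexcess reserves = Δreserves − Δrequired = −£641B − (−£16.1B) = -£624.9 billion.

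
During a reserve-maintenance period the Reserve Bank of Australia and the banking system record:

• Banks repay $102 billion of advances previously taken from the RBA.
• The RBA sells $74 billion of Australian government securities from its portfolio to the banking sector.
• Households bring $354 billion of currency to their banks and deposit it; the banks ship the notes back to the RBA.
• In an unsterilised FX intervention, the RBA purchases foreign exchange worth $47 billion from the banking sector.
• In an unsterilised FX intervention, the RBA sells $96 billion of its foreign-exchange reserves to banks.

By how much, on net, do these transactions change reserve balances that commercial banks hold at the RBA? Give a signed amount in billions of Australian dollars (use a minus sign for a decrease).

RBA balance sheet:
  Assets:      Securities −$74B, Loans to banks −$102B, Foreign assets −$49B
  Liabilities: Bank reserves +$129B, Currency in circulation −$354B
So the change in reserve balances that commercial banks hold at the RBA is +$129 billion.

+$129 billion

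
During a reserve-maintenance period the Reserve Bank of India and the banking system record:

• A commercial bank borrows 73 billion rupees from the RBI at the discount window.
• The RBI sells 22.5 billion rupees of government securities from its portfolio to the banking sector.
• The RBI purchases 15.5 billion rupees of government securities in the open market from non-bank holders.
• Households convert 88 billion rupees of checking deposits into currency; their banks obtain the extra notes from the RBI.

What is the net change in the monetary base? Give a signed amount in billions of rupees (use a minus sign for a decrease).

+66 billion

Discount-window loan 73 billion rupees: RBI balance sheet expands → +73B.
OMO sale (to banks) 22.5 billion rupees: RBI balance sheet contracts → −22.5B.
Asset purchase (from non-banks) 15.5 billion rupees: RBI balance sheet expands → +15.5B.
Currency withdrawal 88 billion rupees: just a shift between currency and reserves — both are base money → 0.
Net: 73 − 22.5 + 15.5 + 0 = +66 billion.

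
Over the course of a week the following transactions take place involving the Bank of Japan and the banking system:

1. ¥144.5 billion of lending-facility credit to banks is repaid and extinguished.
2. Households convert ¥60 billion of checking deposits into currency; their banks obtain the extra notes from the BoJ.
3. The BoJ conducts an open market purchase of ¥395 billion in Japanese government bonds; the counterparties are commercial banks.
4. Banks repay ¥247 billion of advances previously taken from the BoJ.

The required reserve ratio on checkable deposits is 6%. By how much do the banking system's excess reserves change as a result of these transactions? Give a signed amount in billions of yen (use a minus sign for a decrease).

Discount-window repayment ¥144.5 billion: reserves −¥144.5B, deposits 0.
Currency withdrawal ¥60 billion: reserves −¥60B, deposits −¥60B.
OMO purchase (from banks) ¥395 billion: reserves +¥395B, deposits 0.
Discount-window repayment ¥247 billion: reserves −¥247B, deposits 0.
Totals: Δreserves = −¥56.5B, Δdeposits = −¥60B.
Δrequired reserves = 6% × −¥60B = −¥3.6B.
Δexcess reserves = Δreserves − Δrequired = −¥56.5B − (−¥3.6B) = -¥52.9 billion.

-¥52.9 billion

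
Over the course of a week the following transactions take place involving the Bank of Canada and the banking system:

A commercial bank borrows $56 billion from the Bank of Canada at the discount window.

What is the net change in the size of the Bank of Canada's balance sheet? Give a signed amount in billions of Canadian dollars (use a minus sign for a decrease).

Bank of Canada balance sheet:
  Assets:      Loans to banks +$56B
  Liabilities: Bank reserves +$56B
Commercial banking system:
  Assets:      Reserves at CB +$56B
  Liabilities: Borrowings from CB +$56B
Change in total Bank of Canada assets = +$56 billion.

+$56 billion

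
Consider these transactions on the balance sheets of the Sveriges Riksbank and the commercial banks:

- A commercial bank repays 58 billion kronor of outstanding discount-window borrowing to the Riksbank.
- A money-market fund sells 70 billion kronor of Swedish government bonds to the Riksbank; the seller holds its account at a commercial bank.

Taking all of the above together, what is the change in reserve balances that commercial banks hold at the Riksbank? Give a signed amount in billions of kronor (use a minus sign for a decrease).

Riksbank balance sheet:
  Assets:      Securities +70B, Loans to banks −58B
  Liabilities: Bank reserves +12B
So the change in reserve balances that commercial banks hold at the Riksbank is +12 billion.

+12 billion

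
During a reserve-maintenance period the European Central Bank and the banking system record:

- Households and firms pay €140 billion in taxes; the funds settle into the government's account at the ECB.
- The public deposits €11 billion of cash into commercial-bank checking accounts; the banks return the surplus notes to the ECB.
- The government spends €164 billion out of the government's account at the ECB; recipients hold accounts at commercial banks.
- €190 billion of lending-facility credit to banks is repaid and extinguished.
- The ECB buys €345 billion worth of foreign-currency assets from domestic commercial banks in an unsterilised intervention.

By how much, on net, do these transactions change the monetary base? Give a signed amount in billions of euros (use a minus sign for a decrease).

+€179 billion

Government account inflow €140 billion: reserves shift to a non-base liability → −€140B.
Currency deposit €11 billion: just a shift between currency and reserves — both are base money → 0.
Government spending €164 billion: a non-base liability converts back to reserves → +€164B.
Discount-window repayment €190 billion: ECB balance sheet contracts → −€190B.
FX purchase €345 billion: ECB balance sheet expands → +€345B.
Net: −140 + 0 + 164 − 190 + 345 = +€179 billion.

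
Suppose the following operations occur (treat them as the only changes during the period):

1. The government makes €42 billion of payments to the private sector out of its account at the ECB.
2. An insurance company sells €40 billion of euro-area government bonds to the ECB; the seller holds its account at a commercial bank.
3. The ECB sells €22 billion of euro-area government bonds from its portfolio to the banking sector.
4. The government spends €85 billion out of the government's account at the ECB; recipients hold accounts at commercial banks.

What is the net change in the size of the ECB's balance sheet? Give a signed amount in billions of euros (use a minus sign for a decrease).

+€18 billion

Government spending €42 billion: only the composition of liabilities changes → 0.
Asset purchase (from non-banks) €40 billion: an ECB asset is acquired → +€40B.
OMO sale (to banks) €22 billion: an ECB asset is shed → −€22B.
Government spending €85 billion: only the composition of liabilities changes → 0.
Net: 0 + 40 − 22 + 0 = +€18 billion.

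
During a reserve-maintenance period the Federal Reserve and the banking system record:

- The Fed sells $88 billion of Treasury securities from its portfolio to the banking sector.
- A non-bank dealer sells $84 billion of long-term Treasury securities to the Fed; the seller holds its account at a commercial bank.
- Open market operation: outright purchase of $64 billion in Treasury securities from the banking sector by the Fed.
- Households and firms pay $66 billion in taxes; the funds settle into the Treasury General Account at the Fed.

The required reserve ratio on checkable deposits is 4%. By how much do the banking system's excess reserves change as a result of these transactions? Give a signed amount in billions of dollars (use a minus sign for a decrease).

-$6.72 billion

OMO sale (to banks) $88 billion: reserves −$88B, deposits 0.
Asset purchase (from non-banks) $84 billion: reserves +$84B, deposits +$84B.
OMO purchase (from banks) $64 billion: reserves +$64B, deposits 0.
Government account inflow $66 billion: reserves −$66B, deposits −$66B.
Totals: Δreserves = −$6B, Δdeposits = +$18B.
Δrequired reserves = 4% × +$18B = +$0.72B.
Δexcess reserves = Δreserves − Δrequired = −$6B − (+$0.72B) = -$6.72 billion.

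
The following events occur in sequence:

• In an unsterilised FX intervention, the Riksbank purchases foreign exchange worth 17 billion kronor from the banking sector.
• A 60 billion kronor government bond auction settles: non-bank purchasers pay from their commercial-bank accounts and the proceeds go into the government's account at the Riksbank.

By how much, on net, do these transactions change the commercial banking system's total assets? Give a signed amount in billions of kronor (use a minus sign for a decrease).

Riksbank balance sheet:
  Assets:      Foreign assets +17B
  Liabilities: Bank reserves −43B, Government deposits +60B
Commercial banking system:
  Assets:      Reserves at CB −43B, Foreign assets −17B
  Liabilities: Checkable deposits −60B
Change in total bank assets = -60 billion.

-60 billion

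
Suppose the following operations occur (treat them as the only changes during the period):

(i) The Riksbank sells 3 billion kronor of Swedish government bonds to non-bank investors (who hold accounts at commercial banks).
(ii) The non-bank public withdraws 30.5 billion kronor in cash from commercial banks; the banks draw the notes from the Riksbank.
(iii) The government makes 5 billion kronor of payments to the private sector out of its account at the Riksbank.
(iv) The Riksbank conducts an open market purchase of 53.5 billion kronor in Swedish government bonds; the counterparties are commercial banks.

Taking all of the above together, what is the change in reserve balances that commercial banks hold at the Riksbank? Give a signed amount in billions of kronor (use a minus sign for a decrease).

Riksbank balance sheet:
  Assets:      Securities +50.5B
  Liabilities: Bank reserves +25B, Currency in circulation +30.5B, Government deposits −5B
So the change in reserve balances that commercial banks hold at the Riksbank is +25 billion.

+25 billion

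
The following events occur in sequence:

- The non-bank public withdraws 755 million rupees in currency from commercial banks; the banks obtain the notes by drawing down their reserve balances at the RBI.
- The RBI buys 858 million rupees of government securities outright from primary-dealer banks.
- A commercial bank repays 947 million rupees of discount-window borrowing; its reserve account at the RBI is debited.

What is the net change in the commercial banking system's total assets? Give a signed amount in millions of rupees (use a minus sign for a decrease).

Currency withdrawal 755 million rupees: bank balance sheets shrink → −755M.
OMO purchase (from banks) 858 million rupees: just an asset swap on bank balance sheets → 0.
Discount-window repayment 947 million rupees: bank balance sheets shrink → −947M.
Net: −755 + 0 − 947 = -1702 million.

-1702 million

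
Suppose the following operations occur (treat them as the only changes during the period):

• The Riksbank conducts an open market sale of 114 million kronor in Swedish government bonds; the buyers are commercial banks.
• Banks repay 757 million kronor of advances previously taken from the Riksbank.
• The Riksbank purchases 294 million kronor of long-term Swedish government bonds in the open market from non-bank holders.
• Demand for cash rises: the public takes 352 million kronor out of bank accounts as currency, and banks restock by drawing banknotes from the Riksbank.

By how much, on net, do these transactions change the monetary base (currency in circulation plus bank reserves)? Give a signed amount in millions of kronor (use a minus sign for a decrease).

-577 million

Riksbank balance sheet:
  Assets:      Securities +180M, Loans to banks −757M
  Liabilities: Bank reserves −929M, Currency in circulation +352M
Commercial banking system:
  Assets:      Reserves at CB −929M, Securities +114M
  Liabilities: Checkable deposits −58M, Borrowings from CB −757M
Monetary base = currency + reserves: +352M + (−929M) = -577 million.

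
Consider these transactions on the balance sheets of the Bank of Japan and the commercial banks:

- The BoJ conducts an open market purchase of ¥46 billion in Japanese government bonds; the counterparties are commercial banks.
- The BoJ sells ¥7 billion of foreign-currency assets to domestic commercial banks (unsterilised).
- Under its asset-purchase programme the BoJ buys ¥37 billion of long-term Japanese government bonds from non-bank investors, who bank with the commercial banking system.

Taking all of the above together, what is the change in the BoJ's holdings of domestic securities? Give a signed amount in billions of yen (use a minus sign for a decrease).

+¥83 billion

BoJ balance sheet:
  Assets:      Securities +¥83B, Foreign assets −¥7B
  Liabilities: Bank reserves +¥76B
So the change in the BoJ's holdings of domestic securities is +¥83 billion.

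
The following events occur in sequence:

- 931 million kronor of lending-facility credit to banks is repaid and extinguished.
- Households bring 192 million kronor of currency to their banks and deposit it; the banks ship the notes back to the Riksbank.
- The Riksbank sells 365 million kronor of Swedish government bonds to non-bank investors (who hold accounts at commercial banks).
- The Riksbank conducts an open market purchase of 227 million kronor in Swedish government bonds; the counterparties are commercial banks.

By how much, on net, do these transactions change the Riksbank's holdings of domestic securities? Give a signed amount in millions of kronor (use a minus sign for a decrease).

Discount-window repayment 931 million kronor: the Riksbank's securities portfolio is untouched → 0.
Currency deposit 192 million kronor: the Riksbank's securities portfolio is untouched → 0.
Asset sale (to non-banks) 365 million kronor: securities removed from the Riksbank's portfolio → −365M.
OMO purchase (from banks) 227 million kronor: securities added to the Riksbank's portfolio → +227M.
Net: 0 + 0 − 365 + 227 = -138 million.

-138 million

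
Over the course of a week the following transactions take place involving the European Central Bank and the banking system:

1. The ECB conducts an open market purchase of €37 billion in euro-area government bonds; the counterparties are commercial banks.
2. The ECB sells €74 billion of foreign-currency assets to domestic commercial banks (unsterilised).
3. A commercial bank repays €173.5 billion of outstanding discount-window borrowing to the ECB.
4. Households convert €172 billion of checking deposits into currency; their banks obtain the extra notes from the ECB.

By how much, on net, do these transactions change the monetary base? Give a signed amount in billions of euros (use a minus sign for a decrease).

ECB balance sheet:
  Assets:      Securities +€37B, Loans to banks −€173.5B, Foreign assets −€74B
  Liabilities: Bank reserves −€382.5B, Currency in circulation +€172B
Commercial banking system:
  Assets:      Reserves at CB −€382.5B, Securities −€37B, Foreign assets +€74B
  Liabilities: Checkable deposits −€172B, Borrowings from CB −€173.5B
Monetary base = currency + reserves: +€172B + (−€382.5B) = -€210.5 billion.

-€210.5 billion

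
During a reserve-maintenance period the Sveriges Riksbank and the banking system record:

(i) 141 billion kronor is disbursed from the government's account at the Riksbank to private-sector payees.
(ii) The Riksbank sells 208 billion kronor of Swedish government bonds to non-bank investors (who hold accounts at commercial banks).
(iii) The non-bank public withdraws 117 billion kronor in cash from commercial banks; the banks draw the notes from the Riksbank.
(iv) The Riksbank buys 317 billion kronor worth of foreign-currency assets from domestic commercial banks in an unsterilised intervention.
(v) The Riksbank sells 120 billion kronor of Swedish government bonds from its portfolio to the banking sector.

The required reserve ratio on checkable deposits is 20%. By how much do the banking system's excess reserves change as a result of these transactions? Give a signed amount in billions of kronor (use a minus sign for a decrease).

Government spending 141 billion kronor: reserves +141B, deposits +141B.
Asset sale (to non-banks) 208 billion kronor: reserves −208B, deposits −208B.
Currency withdrawal 117 billion kronor: reserves −117B, deposits −117B.
FX purchase 317 billion kronor: reserves +317B, deposits 0.
OMO sale (to banks) 120 billion kronor: reserves −120B, deposits 0.
Totals: Δreserves = +13B, Δdeposits = −184B.
Δrequired reserves = 20% × −184B = −36.8B.
Δexcess reserves = Δreserves − Δrequired = +13B − (−36.8B) = +49.8 billion.

+49.8 billion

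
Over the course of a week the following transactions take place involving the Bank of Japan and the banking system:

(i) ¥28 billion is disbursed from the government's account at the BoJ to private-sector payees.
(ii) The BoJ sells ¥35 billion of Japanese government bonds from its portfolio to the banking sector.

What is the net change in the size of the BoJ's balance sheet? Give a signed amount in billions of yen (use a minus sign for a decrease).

Government spending ¥28 billion: only the composition of liabilities changes → 0.
OMO sale (to banks) ¥35 billion: a BoJ asset is shed → −¥35B.
Net: 0 − 35 = -¥35 billion.

-¥35 billion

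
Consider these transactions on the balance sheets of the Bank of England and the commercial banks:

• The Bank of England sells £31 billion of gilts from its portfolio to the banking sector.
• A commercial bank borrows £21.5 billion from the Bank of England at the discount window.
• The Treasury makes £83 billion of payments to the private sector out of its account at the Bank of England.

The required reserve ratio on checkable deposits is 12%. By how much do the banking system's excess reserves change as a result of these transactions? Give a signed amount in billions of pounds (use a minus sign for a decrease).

OMO sale (to banks) £31 billion: reserves −£31B, deposits 0.
Discount-window loan £21.5 billion: reserves +£21.5B, deposits 0.
Government spending £83 billion: reserves +£83B, deposits +£83B.
Totals: Δreserves = +£73.5B, Δdeposits = +£83B.
Δrequired reserves = 12% × +£83B = +£9.96B.
Δexcess reserves = Δreserves − Δrequired = +£73.5B − (+£9.96B) = +£63.54 billion.

+£63.54 billion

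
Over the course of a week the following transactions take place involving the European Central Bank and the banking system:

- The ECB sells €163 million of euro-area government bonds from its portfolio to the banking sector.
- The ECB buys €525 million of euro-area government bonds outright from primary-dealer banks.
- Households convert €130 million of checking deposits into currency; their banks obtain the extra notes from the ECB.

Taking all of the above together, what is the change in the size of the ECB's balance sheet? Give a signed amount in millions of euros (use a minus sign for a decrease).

+€362 million

OMO sale (to banks) €163 million: an ECB asset is shed → −€163M.
OMO purchase (from banks) €525 million: an ECB asset is acquired → +€525M.
Currency withdrawal €130 million: only the composition of liabilities changes → 0.
Net: −163 + 525 + 0 = +€362 million.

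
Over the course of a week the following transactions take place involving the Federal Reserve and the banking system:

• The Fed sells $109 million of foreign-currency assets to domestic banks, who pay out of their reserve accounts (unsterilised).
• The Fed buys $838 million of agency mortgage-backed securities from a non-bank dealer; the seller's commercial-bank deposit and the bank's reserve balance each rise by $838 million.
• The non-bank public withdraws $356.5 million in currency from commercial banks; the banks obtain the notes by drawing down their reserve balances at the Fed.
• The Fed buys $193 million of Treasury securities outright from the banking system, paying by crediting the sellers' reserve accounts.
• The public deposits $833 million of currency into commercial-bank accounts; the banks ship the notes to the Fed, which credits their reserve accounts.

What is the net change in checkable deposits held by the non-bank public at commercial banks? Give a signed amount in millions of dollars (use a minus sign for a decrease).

+$1314.5 million

FX sale $109 million: the counterparty is a bank, so public deposits are unchanged → 0.
Asset purchase (from non-banks) $838 million: non-bank counterparties' bank balances rise → +$838M.
Currency withdrawal $356.5 million: non-bank counterparties' bank balances fall → −$356.5M.
OMO purchase (from banks) $193 million: the counterparty is a bank, so public deposits are unchanged → 0.
Currency deposit $833 million: non-bank counterparties' bank balances rise → +$833M.
Net: 0 + 838 − 356.5 + 0 + 833 = +$1314.5 million.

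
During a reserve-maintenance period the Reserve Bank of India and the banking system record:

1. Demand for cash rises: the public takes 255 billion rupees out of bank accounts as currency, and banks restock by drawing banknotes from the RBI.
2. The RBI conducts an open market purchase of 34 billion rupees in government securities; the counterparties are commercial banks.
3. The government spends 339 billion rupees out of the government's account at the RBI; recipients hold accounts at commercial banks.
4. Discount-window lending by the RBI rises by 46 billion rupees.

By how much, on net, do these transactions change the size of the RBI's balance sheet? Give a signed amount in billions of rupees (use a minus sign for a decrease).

+80 billion

RBI balance sheet:
  Assets:      Securities +34B, Loans to banks +46B
  Liabilities: Bank reserves +164B, Currency in circulation +255B, Government deposits −339B
Change in total RBI assets = +80 billion.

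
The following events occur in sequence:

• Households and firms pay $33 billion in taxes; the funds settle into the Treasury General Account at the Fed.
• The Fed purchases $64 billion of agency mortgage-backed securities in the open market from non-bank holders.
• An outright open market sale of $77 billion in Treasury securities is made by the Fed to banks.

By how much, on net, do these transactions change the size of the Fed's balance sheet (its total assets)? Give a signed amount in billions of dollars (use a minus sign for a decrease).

Fed balance sheet:
  Assets:      Securities −$13B
  Liabilities: Bank reserves −$46B, Government deposits +$33B
Commercial banking system:
  Assets:      Reserves at CB −$46B, Securities +$77B
  Liabilities: Checkable deposits +$31B
Change in total Fed assets = -$13 billion.

-$13 billion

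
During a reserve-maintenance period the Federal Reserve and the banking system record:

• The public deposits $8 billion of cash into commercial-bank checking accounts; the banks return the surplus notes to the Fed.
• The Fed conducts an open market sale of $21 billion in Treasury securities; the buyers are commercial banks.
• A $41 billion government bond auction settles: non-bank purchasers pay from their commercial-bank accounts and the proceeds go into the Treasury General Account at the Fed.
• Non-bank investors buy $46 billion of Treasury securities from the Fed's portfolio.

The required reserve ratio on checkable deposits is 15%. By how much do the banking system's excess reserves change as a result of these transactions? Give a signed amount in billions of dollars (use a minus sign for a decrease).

Currency deposit $8 billion: reserves +$8B, deposits +$8B.
OMO sale (to banks) $21 billion: reserves −$21B, deposits 0.
Government account inflow $41 billion: reserves −$41B, deposits −$41B.
Asset sale (to non-banks) $46 billion: reserves −$46B, deposits −$46B.
Totals: Δreserves = −$100B, Δdeposits = −$79B.
Δrequired reserves = 15% × −$79B = −$11.85B.
Δexcess reserves = Δreserves − Δrequired = −$100B − (−$11.85B) = -$88.15 billion.

-$88.15 billion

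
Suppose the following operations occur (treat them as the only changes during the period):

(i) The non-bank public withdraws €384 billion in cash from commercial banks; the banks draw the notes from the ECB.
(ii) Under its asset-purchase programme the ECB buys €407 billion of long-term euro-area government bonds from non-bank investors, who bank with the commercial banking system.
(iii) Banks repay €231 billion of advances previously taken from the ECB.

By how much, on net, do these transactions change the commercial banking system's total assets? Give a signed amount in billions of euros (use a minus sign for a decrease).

-€208 billion

Currency withdrawal €384 billion: bank balance sheets shrink → −€384B.
Asset purchase (from non-banks) €407 billion: bank balance sheets expand → +€407B.
Discount-window repayment €231 billion: bank balance sheets shrink → −€231B.
Net: −384 + 407 − 231 = -€208 billion.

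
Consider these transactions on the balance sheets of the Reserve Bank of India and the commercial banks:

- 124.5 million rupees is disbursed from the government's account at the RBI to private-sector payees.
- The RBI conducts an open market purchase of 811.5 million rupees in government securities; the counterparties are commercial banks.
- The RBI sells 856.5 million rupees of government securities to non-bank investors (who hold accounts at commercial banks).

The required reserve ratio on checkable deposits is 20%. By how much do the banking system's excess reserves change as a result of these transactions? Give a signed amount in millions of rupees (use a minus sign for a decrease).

Government spending 124.5 million rupees: reserves +124.5M, deposits +124.5M.
OMO purchase (from banks) 811.5 million rupees: reserves +811.5M, deposits 0.
Asset sale (to non-banks) 856.5 million rupees: reserves −856.5M, deposits −856.5M.
Totals: Δreserves = +79.5M, Δdeposits = −732M.
Δrequired reserves = 20% × −732M = −146.4M.
Δexcess reserves = Δreserves − Δrequired = +79.5M − (−146.4M) = +225.9 million.

+225.9 million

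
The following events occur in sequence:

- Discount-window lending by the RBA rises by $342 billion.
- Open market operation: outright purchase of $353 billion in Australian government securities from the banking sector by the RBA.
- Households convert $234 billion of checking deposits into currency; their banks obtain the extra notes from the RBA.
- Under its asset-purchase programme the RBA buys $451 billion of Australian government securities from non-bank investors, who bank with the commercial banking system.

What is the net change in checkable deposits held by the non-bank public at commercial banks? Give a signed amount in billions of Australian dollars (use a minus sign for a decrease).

Discount-window loan $342 billion: the counterparty is a bank, so public deposits are unchanged → 0.
OMO purchase (from banks) $353 billion: the counterparty is a bank, so public deposits are unchanged → 0.
Currency withdrawal $234 billion: non-bank counterparties' bank balances fall → −$234B.
Asset purchase (from non-banks) $451 billion: non-bank counterparties' bank balances rise → +$451B.
Net: 0 + 0 − 234 + 451 = +$217 billion.

+$217 billion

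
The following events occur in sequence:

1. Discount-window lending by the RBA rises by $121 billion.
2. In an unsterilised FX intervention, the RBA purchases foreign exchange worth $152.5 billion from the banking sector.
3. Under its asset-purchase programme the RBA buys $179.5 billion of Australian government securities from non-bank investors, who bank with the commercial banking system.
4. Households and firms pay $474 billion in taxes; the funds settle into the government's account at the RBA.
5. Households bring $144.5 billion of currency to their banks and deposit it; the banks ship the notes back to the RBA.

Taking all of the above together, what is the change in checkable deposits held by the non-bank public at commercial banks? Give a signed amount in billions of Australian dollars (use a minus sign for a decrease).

-$150 billion

RBA balance sheet:
  Assets:      Securities +$179.5B, Loans to banks +$121B, Foreign assets +$152.5B
  Liabilities: Bank reserves +$123.5B, Currency in circulation −$144.5B, Government deposits +$474B
Commercial banking system:
  Assets:      Reserves at CB +$123.5B, Foreign assets −$152.5B
  Liabilities: Checkable deposits −$150B, Borrowings from CB +$121B
So the change in checkable deposits held by the non-bank public at commercial banks is -$150 billion.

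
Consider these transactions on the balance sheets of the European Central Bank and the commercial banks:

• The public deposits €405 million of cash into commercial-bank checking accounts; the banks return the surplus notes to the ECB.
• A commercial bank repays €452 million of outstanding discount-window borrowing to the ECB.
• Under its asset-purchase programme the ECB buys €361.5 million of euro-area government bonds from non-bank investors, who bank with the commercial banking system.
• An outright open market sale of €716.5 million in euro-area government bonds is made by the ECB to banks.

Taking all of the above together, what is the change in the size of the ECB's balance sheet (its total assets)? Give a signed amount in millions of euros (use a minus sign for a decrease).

ECB balance sheet:
  Assets:      Securities −€355M, Loans to banks −€452M
  Liabilities: Bank reserves −€402M, Currency in circulation −€405M
Commercial banking system:
  Assets:      Reserves at CB −€402M, Securities +€716.5M
  Liabilities: Checkable deposits +€766.5M, Borrowings from CB −€452M
Change in total ECB assets = -€807 million.

-€807 million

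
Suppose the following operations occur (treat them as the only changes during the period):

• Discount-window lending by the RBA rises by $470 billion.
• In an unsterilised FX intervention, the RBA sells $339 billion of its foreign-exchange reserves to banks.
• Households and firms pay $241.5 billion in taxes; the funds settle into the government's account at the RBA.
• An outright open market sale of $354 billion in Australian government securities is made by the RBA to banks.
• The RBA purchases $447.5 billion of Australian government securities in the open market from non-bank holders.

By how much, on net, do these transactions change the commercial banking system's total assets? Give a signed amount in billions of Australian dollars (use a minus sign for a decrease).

Discount-window loan $470 billion: bank balance sheets expand → +$470B.
FX sale $339 billion: just an asset swap on bank balance sheets → 0.
Government account inflow $241.5 billion: bank balance sheets shrink → −$241.5B.
OMO sale (to banks) $354 billion: just an asset swap on bank balance sheets → 0.
Asset purchase (from non-banks) $447.5 billion: bank balance sheets expand → +$447.5B.
Net: 470 + 0 − 241.5 + 0 + 447.5 = +$676 billion.

+$676 billion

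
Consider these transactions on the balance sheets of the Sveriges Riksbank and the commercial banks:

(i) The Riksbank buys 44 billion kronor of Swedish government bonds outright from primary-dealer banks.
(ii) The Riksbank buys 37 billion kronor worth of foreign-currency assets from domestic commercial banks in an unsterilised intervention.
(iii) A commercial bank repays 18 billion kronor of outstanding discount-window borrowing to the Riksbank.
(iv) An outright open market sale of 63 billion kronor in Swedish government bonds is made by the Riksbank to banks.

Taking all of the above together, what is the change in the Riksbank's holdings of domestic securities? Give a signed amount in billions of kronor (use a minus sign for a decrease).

-19 billion

OMO purchase (from banks) 44 billion kronor: securities added to the Riksbank's portfolio → +44B.
FX purchase 37 billion kronor: the Riksbank's securities portfolio is untouched → 0.
Discount-window repayment 18 billion kronor: the Riksbank's securities portfolio is untouched → 0.
OMO sale (to banks) 63 billion kronor: securities removed from the Riksbank's portfolio → −63B.
Net: 44 + 0 + 0 − 63 = -19 billion.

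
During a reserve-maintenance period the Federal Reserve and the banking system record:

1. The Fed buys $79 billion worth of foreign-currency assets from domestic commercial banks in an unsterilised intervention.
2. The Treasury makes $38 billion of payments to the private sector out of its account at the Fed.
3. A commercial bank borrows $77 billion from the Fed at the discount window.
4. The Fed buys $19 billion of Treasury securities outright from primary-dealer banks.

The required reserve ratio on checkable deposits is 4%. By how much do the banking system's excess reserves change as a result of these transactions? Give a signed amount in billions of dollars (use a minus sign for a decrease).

+$211.48 billion

FX purchase $79 billion: reserves +$79B, deposits 0.
Government spending $38 billion: reserves +$38B, deposits +$38B.
Discount-window loan $77 billion: reserves +$77B, deposits 0.
OMO purchase (from banks) $19 billion: reserves +$19B, deposits 0.
Totals: Δreserves = +$213B, Δdeposits = +$38B.
Δrequired reserves = 4% × +$38B = +$1.52B.
Δexcess reserves = Δreserves − Δrequired = +$213B − (+$1.52B) = +$211.48 billion.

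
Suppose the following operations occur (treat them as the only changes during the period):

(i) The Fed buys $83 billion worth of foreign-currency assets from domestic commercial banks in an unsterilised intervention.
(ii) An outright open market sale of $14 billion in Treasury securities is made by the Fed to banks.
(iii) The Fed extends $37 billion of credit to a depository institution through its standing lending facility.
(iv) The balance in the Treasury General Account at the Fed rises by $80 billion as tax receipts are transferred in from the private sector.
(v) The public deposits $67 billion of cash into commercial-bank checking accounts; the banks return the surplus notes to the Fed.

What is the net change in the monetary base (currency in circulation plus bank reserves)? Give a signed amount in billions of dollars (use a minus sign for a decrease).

+$26 billion

Fed balance sheet:
  Assets:      Securities −$14B, Loans to banks +$37B, Foreign assets +$83B
  Liabilities: Bank reserves +$93B, Currency in circulation −$67B, Government deposits +$80B
Commercial banking system:
  Assets:      Reserves at CB +$93B, Securities +$14B, Foreign assets −$83B
  Liabilities: Checkable deposits −$13B, Borrowings from CB +$37B
Monetary base = currency + reserves: −$67B + (+$93B) = +$26 billion.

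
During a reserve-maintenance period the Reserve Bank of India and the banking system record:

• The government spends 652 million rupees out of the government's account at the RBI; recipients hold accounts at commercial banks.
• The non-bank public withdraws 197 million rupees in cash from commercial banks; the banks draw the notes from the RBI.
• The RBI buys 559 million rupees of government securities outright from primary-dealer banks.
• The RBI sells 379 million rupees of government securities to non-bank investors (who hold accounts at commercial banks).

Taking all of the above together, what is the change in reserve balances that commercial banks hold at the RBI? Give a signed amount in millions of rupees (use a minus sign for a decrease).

Government spending 652 million rupees: government payments flow into bank reserve accounts → +652M.
Currency withdrawal 197 million rupees: banks swap reserves for currency → −197M.
OMO purchase (from banks) 559 million rupees: the RBI pays by crediting reserve accounts → +559M.
Asset sale (to non-banks) 379 million rupees: the non-bank buyers' banks settle from reserves → −379M.
Net: 652 − 197 + 559 − 379 = +635 million.

+635 million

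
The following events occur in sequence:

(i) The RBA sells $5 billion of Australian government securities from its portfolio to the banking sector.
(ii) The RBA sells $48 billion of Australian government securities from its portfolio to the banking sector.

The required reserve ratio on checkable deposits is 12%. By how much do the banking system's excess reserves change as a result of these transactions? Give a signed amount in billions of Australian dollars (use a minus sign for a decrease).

-$53 billion

OMO sale (to banks) $5 billion: reserves −$5B, deposits 0.
OMO sale (to banks) $48 billion: reserves −$48B, deposits 0.
Totals: Δreserves = −$53B, Δdeposits = 0.
Δrequired reserves = 12% × 0 = 0.
Δexcess reserves = Δreserves − Δrequired = −$53B − (0) = -$53 billion.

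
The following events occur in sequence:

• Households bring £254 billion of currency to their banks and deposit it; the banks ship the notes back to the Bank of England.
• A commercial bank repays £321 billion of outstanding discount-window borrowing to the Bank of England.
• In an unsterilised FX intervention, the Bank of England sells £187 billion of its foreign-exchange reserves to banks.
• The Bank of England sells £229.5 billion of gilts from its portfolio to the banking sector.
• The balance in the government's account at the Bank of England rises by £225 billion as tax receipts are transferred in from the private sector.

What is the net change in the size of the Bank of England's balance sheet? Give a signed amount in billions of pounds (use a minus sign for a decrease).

-£737.5 billion

Currency deposit £254 billion: only the composition of liabilities changes → 0.
Discount-window repayment £321 billion: a Bank of England asset is shed → −£321B.
FX sale £187 billion: a Bank of England asset is shed → −£187B.
OMO sale (to banks) £229.5 billion: a Bank of England asset is shed → −£229.5B.
Government account inflow £225 billion: only the composition of liabilities changes → 0.
Net: 0 − 321 − 187 − 229.5 + 0 = -£737.5 billion.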